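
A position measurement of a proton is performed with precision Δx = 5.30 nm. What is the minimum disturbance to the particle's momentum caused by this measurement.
9.949 × 10^-27 kg·m/s

The uncertainty principle implies that measuring position disturbs momentum:
ΔxΔp ≥ ℏ/2

When we measure position with precision Δx, we necessarily introduce a momentum uncertainty:
Δp ≥ ℏ/(2Δx)
Δp_min = (1.055e-34 J·s) / (2 × 5.300e-09 m)
Δp_min = 9.949e-27 kg·m/s

The more precisely we measure position, the greater the momentum disturbance.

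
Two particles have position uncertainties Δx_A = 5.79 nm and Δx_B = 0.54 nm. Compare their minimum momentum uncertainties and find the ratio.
Particle B has the larger minimum momentum uncertainty, by a factor of 10.72.

For each particle, the minimum momentum uncertainty is Δp_min = ℏ/(2Δx):

Particle A: Δp_A = ℏ/(2×5.790e-09 m) = 9.107e-27 kg·m/s
Particle B: Δp_B = ℏ/(2×5.400e-10 m) = 9.765e-26 kg·m/s

Ratio: Δp_B/Δp_A = 10.72

Since Δp_min ∝ 1/Δx, the particle with smaller position uncertainty (B) has larger momentum uncertainty.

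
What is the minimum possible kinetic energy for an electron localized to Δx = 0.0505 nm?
3.735 eV

Localizing a particle requires giving it sufficient momentum uncertainty:

1. From uncertainty principle: Δp ≥ ℏ/(2Δx)
   Δp_min = (1.055e-34 J·s) / (2 × 5.050e-11 m)
   Δp_min = 1.044e-24 kg·m/s

2. This momentum uncertainty corresponds to kinetic energy:
   KE ≈ (Δp)²/(2m) = (1.044e-24)²/(2 × 9.109e-31 kg)
   KE = 5.984e-19 J = 3.735 eV

Tighter localization requires more energy.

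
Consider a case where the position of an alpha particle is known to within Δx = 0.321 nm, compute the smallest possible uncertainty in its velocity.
24.721 m/s

Using the Heisenberg uncertainty principle and Δp = mΔv:
ΔxΔp ≥ ℏ/2
Δx(mΔv) ≥ ℏ/2

The minimum uncertainty in velocity is:
Δv_min = ℏ/(2mΔx)
Δv_min = (1.055e-34 J·s) / (2 × 6.645e-27 kg × 3.210e-10 m)
Δv_min = 2.472e+01 m/s = 24.721 m/s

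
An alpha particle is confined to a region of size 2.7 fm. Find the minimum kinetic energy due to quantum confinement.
179.123 keV

Using the uncertainty principle:

1. Position uncertainty: Δx ≈ 2.700e-15 m
2. Minimum momentum uncertainty: Δp = ℏ/(2Δx) = 1.953e-20 kg·m/s
3. Minimum kinetic energy:
   KE = (Δp)²/(2m) = (1.953e-20)²/(2 × 6.645e-27 kg)
   KE = 2.870e-14 J = 179.123 keV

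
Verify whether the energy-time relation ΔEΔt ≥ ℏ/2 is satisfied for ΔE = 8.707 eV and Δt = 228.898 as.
Yes, it satisfies the uncertainty relation.

Calculate the product ΔEΔt:
ΔE = 8.707 eV = 1.395e-18 J
ΔEΔt = (1.395e-18 J) × (2.289e-16 s)
ΔEΔt = 3.193e-34 J·s

Compare to the minimum allowed value ℏ/2:
ℏ/2 = 5.273e-35 J·s

Since ΔEΔt = 3.193e-34 J·s ≥ 5.273e-35 J·s = ℏ/2,
this satisfies the uncertainty relation.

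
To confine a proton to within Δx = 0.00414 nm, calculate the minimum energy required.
302.659 meV

Localizing a particle requires giving it sufficient momentum uncertainty:

1. From uncertainty principle: Δp ≥ ℏ/(2Δx)
   Δp_min = (1.055e-34 J·s) / (2 × 4.140e-12 m)
   Δp_min = 1.274e-23 kg·m/s

2. This momentum uncertainty corresponds to kinetic energy:
   KE ≈ (Δp)²/(2m) = (1.274e-23)²/(2 × 1.673e-27 kg)
   KE = 4.849e-20 J = 302.659 meV

Tighter localization requires more energy.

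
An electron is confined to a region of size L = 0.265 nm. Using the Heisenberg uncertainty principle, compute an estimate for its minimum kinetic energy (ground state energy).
135.635 meV

Using the uncertainty principle to estimate ground state energy:

1. The position uncertainty is approximately the confinement size:
   Δx ≈ L = 2.650e-10 m

2. From ΔxΔp ≥ ℏ/2, the minimum momentum uncertainty is:
   Δp ≈ ℏ/(2L) = 1.990e-25 kg·m/s

3. The kinetic energy is approximately:
   KE ≈ (Δp)²/(2m) = (1.990e-25)²/(2 × 9.109e-31 kg)
   KE ≈ 2.173e-20 J = 135.635 meV

This is an order-of-magnitude estimate of the ground state energy.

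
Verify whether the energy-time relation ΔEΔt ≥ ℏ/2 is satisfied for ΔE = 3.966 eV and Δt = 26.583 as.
No, it violates the uncertainty relation.

Calculate the product ΔEΔt:
ΔE = 3.966 eV = 6.354e-19 J
ΔEΔt = (6.354e-19 J) × (2.658e-17 s)
ΔEΔt = 1.689e-35 J·s

Compare to the minimum allowed value ℏ/2:
ℏ/2 = 5.273e-35 J·s

Since ΔEΔt = 1.689e-35 J·s < 5.273e-35 J·s = ℏ/2,
this violates the uncertainty relation.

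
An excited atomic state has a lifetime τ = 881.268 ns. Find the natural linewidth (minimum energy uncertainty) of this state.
373.446 peV

Using the energy-time uncertainty principle:
ΔEΔt ≥ ℏ/2

The lifetime τ represents the time uncertainty Δt.
The natural linewidth (minimum energy uncertainty) is:

ΔE = ℏ/(2τ)
ΔE = (1.055e-34 J·s) / (2 × 8.813e-07 s)
ΔE = 5.983e-29 J = 373.446 peV

This natural linewidth limits the precision of spectroscopic measurements.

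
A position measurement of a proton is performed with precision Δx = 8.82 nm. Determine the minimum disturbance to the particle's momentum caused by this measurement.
5.978 × 10^-27 kg·m/s

The uncertainty principle implies that measuring position disturbs momentum:
ΔxΔp ≥ ℏ/2

When we measure position with precision Δx, we necessarily introduce a momentum uncertainty:
Δp ≥ ℏ/(2Δx)
Δp_min = (1.055e-34 J·s) / (2 × 8.820e-09 m)
Δp_min = 5.978e-27 kg·m/s

The more precisely we measure position, the greater the momentum disturbance.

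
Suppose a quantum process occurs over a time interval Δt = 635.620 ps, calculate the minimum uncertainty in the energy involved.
517.772 neV

Using the energy-time uncertainty principle:
ΔEΔt ≥ ℏ/2

The minimum uncertainty in energy is:
ΔE_min = ℏ/(2Δt)
ΔE_min = (1.055e-34 J·s) / (2 × 6.356e-10 s)
ΔE_min = 8.296e-26 J = 517.772 neV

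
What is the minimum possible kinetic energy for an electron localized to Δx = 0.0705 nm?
1.916 eV

Localizing a particle requires giving it sufficient momentum uncertainty:

1. From uncertainty principle: Δp ≥ ℏ/(2Δx)
   Δp_min = (1.055e-34 J·s) / (2 × 7.050e-11 m)
   Δp_min = 7.479e-25 kg·m/s

2. This momentum uncertainty corresponds to kinetic energy:
   KE ≈ (Δp)²/(2m) = (7.479e-25)²/(2 × 9.109e-31 kg)
   KE = 3.070e-19 J = 1.916 eV

Tighter localization requires more energy.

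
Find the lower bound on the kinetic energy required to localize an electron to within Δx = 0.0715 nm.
1.863 eV

Localizing a particle requires giving it sufficient momentum uncertainty:

1. From uncertainty principle: Δp ≥ ℏ/(2Δx)
   Δp_min = (1.055e-34 J·s) / (2 × 7.150e-11 m)
   Δp_min = 7.375e-25 kg·m/s

2. This momentum uncertainty corresponds to kinetic energy:
   KE ≈ (Δp)²/(2m) = (7.375e-25)²/(2 × 9.109e-31 kg)
   KE = 2.985e-19 J = 1.863 eV

Tighter localization requires more energy.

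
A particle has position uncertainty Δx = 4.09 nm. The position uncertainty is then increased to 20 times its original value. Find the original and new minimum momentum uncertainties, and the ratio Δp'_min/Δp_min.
Original Δp_min = 1.289 × 10^-26 kg·m/s; new Δp'_min = 6.446 × 10^-28 kg·m/s; ratio Δp'_min/Δp_min = 1/20.

From the uncertainty principle ΔxΔp ≥ ℏ/2, the minimum momentum uncertainty is Δp_min = ℏ/(2Δx).

Original (Δx = 4.09 nm = 4.090e-09 m):
Δp_min = (1.055e-34 J·s)/(2 × 4.090e-09 m) = 1.289e-26 kg·m/s

When Δx → 20Δx:
Δp'_min = ℏ/(2 × 20Δx) = (1/20) × ℏ/(2Δx) = (1/20) × Δp_min
Δp'_min = 1/20 × 1.289e-26 kg·m/s = 6.446e-28 kg·m/s

Since Δp_min ∝ 1/Δx, when Δx is increased to 20 times its original value, Δp_min decreases to 1/20 of its original value.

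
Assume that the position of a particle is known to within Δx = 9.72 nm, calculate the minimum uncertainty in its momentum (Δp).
5.425 × 10^-27 kg·m/s

Using the Heisenberg uncertainty principle:
ΔxΔp ≥ ℏ/2

The minimum uncertainty in momentum is:
Δp_min = ℏ/(2Δx)
Δp_min = (1.055e-34 J·s) / (2 × 9.720e-09 m)
Δp_min = 5.425e-27 kg·m/s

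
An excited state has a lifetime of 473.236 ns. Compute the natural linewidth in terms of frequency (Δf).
168.156 kHz

Using the energy-time uncertainty principle and E = hf:
ΔEΔt ≥ ℏ/2
hΔf·Δt ≥ ℏ/2

The minimum frequency uncertainty is:
Δf = ℏ/(2hτ) = 1/(4πτ)
Δf = 1/(4π × 4.732e-07 s)
Δf = 1.682e+05 Hz = 168.156 kHz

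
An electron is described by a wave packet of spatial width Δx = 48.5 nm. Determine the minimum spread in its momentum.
1.087 × 10^-27 kg·m/s

For a wave packet, the spatial width Δx and momentum spread Δp are related by the uncertainty principle:
ΔxΔp ≥ ℏ/2

The minimum momentum spread is:
Δp_min = ℏ/(2Δx)
Δp_min = (1.055e-34 J·s) / (2 × 4.850e-08 m)
Δp_min = 1.087e-27 kg·m/s

A wave packet cannot have both a well-defined position and well-defined momentum.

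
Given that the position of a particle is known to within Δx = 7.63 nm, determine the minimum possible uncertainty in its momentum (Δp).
6.911 × 10^-27 kg·m/s

Using the Heisenberg uncertainty principle:
ΔxΔp ≥ ℏ/2

The minimum uncertainty in momentum is:
Δp_min = ℏ/(2Δx)
Δp_min = (1.055e-34 J·s) / (2 × 7.630e-09 m)
Δp_min = 6.911e-27 kg·m/s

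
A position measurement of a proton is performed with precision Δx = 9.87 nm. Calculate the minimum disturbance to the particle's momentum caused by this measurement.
5.342 × 10^-27 kg·m/s

The uncertainty principle implies that measuring position disturbs momentum:
ΔxΔp ≥ ℏ/2

When we measure position with precision Δx, we necessarily introduce a momentum uncertainty:
Δp ≥ ℏ/(2Δx)
Δp_min = (1.055e-34 J·s) / (2 × 9.870e-09 m)
Δp_min = 5.342e-27 kg·m/s

The more precisely we measure position, the greater the momentum disturbance.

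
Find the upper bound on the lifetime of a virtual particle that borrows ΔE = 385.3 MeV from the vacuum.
8.542 × 10^-25 s

Using the energy-time uncertainty principle:
ΔEΔt ≥ ℏ/2

For a virtual particle borrowing energy ΔE, the maximum lifetime is:
Δt_max = ℏ/(2ΔE)

Converting energy:
ΔE = 385.3 MeV = 6.173e-11 J

Δt_max = (1.055e-34 J·s) / (2 × 6.173e-11 J)
Δt_max = 8.542e-25 s = 8.542 × 10^-25 s

Virtual particles with higher borrowed energy exist for shorter times.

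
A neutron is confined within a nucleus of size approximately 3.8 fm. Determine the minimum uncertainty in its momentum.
1.388 × 10^-20 kg·m/s

Using the Heisenberg uncertainty principle:
ΔxΔp ≥ ℏ/2

With Δx ≈ L = 3.800e-15 m (the confinement size):
Δp_min = ℏ/(2Δx)
Δp_min = (1.055e-34 J·s) / (2 × 3.800e-15 m)
Δp_min = 1.388e-20 kg·m/s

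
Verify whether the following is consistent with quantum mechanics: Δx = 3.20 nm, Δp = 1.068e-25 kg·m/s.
Yes, it satisfies the uncertainty principle.

Calculate the product ΔxΔp:
ΔxΔp = (3.200e-09 m) × (1.068e-25 kg·m/s)
ΔxΔp = 3.418e-34 J·s

Compare to the minimum allowed value ℏ/2:
ℏ/2 = 5.273e-35 J·s

Since ΔxΔp = 3.418e-34 J·s ≥ 5.273e-35 J·s = ℏ/2,
the measurement satisfies the uncertainty principle.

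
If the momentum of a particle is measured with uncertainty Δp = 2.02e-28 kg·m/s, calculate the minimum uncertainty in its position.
261.033 nm

Using the Heisenberg uncertainty principle:
ΔxΔp ≥ ℏ/2

The minimum uncertainty in position is:
Δx_min = ℏ/(2Δp)
Δx_min = (1.055e-34 J·s) / (2 × 2.020e-28 kg·m/s)
Δx_min = 2.610e-07 m = 261.033 nm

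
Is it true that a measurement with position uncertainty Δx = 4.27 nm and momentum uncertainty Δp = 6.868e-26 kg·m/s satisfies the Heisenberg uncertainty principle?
Yes, it satisfies the uncertainty principle.

Calculate the product ΔxΔp:
ΔxΔp = (4.270e-09 m) × (6.868e-26 kg·m/s)
ΔxΔp = 2.933e-34 J·s

Compare to the minimum allowed value ℏ/2:
ℏ/2 = 5.273e-35 J·s

Since ΔxΔp = 2.933e-34 J·s ≥ 5.273e-35 J·s = ℏ/2,
the measurement satisfies the uncertainty principle.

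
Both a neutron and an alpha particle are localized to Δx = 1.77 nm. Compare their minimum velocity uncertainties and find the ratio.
The neutron has the larger minimum velocity uncertainty, by a ratio of 4.0.

For both particles, Δp_min = ℏ/(2Δx) = 2.979e-26 kg·m/s (same for both).

The velocity uncertainty is Δv = Δp/m:
- neutron: Δv = 2.979e-26 / 1.675e-27 = 1.779e+01 m/s = 17.786 m/s
- alpha particle: Δv = 2.979e-26 / 6.645e-27 = 4.483e+00 m/s = 4.483 m/s

Ratio: 1.779e+01 / 4.483e+00 = 4.0

The lighter particle has larger velocity uncertainty because Δv ∝ 1/m.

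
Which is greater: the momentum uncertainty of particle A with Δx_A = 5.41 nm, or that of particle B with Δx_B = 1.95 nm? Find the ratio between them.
Particle B has the larger minimum momentum uncertainty, by a factor of 2.77.

For each particle, the minimum momentum uncertainty is Δp_min = ℏ/(2Δx):

Particle A: Δp_A = ℏ/(2×5.410e-09 m) = 9.747e-27 kg·m/s
Particle B: Δp_B = ℏ/(2×1.950e-09 m) = 2.704e-26 kg·m/s

Ratio: Δp_B/Δp_A = 2.77

Since Δp_min ∝ 1/Δx, the particle with smaller position uncertainty (B) has larger momentum uncertainty.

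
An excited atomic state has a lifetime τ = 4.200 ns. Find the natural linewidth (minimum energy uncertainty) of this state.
78.359 neV

Using the energy-time uncertainty principle:
ΔEΔt ≥ ℏ/2

The lifetime τ represents the time uncertainty Δt.
The natural linewidth (minimum energy uncertainty) is:

ΔE = ℏ/(2τ)
ΔE = (1.055e-34 J·s) / (2 × 4.200e-09 s)
ΔE = 1.255e-26 J = 78.359 neV

This natural linewidth limits the precision of spectroscopic measurements.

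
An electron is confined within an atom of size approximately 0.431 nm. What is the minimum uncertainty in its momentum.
1.223 × 10^-25 kg·m/s

Using the Heisenberg uncertainty principle:
ΔxΔp ≥ ℏ/2

With Δx ≈ L = 4.310e-10 m (the confinement size):
Δp_min = ℏ/(2Δx)
Δp_min = (1.055e-34 J·s) / (2 × 4.310e-10 m)
Δp_min = 1.223e-25 kg·m/s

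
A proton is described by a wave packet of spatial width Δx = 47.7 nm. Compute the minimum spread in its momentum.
1.105 × 10^-27 kg·m/s

For a wave packet, the spatial width Δx and momentum spread Δp are related by the uncertainty principle:
ΔxΔp ≥ ℏ/2

The minimum momentum spread is:
Δp_min = ℏ/(2Δx)
Δp_min = (1.055e-34 J·s) / (2 × 4.770e-08 m)
Δp_min = 1.105e-27 kg·m/s

A wave packet cannot have both a well-defined position and well-defined momentum.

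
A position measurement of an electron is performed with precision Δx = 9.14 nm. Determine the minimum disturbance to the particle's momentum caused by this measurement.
5.769 × 10^-27 kg·m/s

The uncertainty principle implies that measuring position disturbs momentum:
ΔxΔp ≥ ℏ/2

When we measure position with precision Δx, we necessarily introduce a momentum uncertainty:
Δp ≥ ℏ/(2Δx)
Δp_min = (1.055e-34 J·s) / (2 × 9.140e-09 m)
Δp_min = 5.769e-27 kg·m/s

The more precisely we measure position, the greater the momentum disturbance.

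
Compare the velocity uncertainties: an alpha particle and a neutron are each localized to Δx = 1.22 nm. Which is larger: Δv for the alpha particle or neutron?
The neutron has the larger minimum velocity uncertainty, by a ratio of 4.0.

For both particles, Δp_min = ℏ/(2Δx) = 4.322e-26 kg·m/s (same for both).

The velocity uncertainty is Δv = Δp/m:
- alpha particle: Δv = 4.322e-26 / 6.645e-27 = 6.504e+00 m/s = 6.504 m/s
- neutron: Δv = 4.322e-26 / 1.675e-27 = 2.580e+01 m/s = 25.804 m/s

Ratio: 2.580e+01 / 6.504e+00 = 4.0

The lighter particle has larger velocity uncertainty because Δv ∝ 1/m.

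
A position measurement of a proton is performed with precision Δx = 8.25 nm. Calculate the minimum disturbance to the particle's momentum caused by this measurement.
6.391 × 10^-27 kg·m/s

The uncertainty principle implies that measuring position disturbs momentum:
ΔxΔp ≥ ℏ/2

When we measure position with precision Δx, we necessarily introduce a momentum uncertainty:
Δp ≥ ℏ/(2Δx)
Δp_min = (1.055e-34 J·s) / (2 × 8.250e-09 m)
Δp_min = 6.391e-27 kg·m/s

The more precisely we measure position, the greater the momentum disturbance.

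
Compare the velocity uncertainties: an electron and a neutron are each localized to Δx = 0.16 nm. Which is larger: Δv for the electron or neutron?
The electron has the larger minimum velocity uncertainty, by a ratio of 1838.7.

For both particles, Δp_min = ℏ/(2Δx) = 3.296e-25 kg·m/s (same for both).

The velocity uncertainty is Δv = Δp/m:
- electron: Δv = 3.296e-25 / 9.109e-31 = 3.618e+05 m/s = 361.774 km/s
- neutron: Δv = 3.296e-25 / 1.675e-27 = 1.968e+02 m/s = 196.757 m/s

Ratio: 3.618e+05 / 1.968e+02 = 1838.7

The lighter particle has larger velocity uncertainty because Δv ∝ 1/m.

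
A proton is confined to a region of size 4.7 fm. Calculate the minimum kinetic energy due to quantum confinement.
234.833 keV

Using the uncertainty principle:

1. Position uncertainty: Δx ≈ 4.700e-15 m
2. Minimum momentum uncertainty: Δp = ℏ/(2Δx) = 1.122e-20 kg·m/s
3. Minimum kinetic energy:
   KE = (Δp)²/(2m) = (1.122e-20)²/(2 × 1.673e-27 kg)
   KE = 3.762e-14 J = 234.833 keV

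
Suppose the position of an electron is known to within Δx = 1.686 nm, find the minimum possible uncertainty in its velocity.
34.332 km/s

Using the Heisenberg uncertainty principle and Δp = mΔv:
ΔxΔp ≥ ℏ/2
Δx(mΔv) ≥ ℏ/2

The minimum uncertainty in velocity is:
Δv_min = ℏ/(2mΔx)
Δv_min = (1.055e-34 J·s) / (2 × 9.109e-31 kg × 1.686e-09 m)
Δv_min = 3.433e+04 m/s = 34.332 km/s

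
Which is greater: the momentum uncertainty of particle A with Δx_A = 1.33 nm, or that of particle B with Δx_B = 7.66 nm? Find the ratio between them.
Particle A has the larger minimum momentum uncertainty, by a factor of 5.76.

For each particle, the minimum momentum uncertainty is Δp_min = ℏ/(2Δx):

Particle A: Δp_A = ℏ/(2×1.330e-09 m) = 3.965e-26 kg·m/s
Particle B: Δp_B = ℏ/(2×7.660e-09 m) = 6.884e-27 kg·m/s

Ratio: Δp_A/Δp_B = 5.76

Since Δp_min ∝ 1/Δx, the particle with smaller position uncertainty (A) has larger momentum uncertainty.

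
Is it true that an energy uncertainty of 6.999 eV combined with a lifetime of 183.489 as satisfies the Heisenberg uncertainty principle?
Yes, it satisfies the uncertainty relation.

Calculate the product ΔEΔt:
ΔE = 6.999 eV = 1.121e-18 J
ΔEΔt = (1.121e-18 J) × (1.835e-16 s)
ΔEΔt = 2.058e-34 J·s

Compare to the minimum allowed value ℏ/2:
ℏ/2 = 5.273e-35 J·s

Since ΔEΔt = 2.058e-34 J·s ≥ 5.273e-35 J·s = ℏ/2,
this satisfies the uncertainty relation.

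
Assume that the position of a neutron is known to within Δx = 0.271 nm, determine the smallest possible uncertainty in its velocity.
116.166 m/s

Using the Heisenberg uncertainty principle and Δp = mΔv:
ΔxΔp ≥ ℏ/2
Δx(mΔv) ≥ ℏ/2

The minimum uncertainty in velocity is:
Δv_min = ℏ/(2mΔx)
Δv_min = (1.055e-34 J·s) / (2 × 1.675e-27 kg × 2.710e-10 m)
Δv_min = 1.162e+02 m/s = 116.166 m/s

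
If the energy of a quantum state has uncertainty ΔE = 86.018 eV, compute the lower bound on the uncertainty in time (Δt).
3.826 as

Using the energy-time uncertainty principle:
ΔEΔt ≥ ℏ/2

The minimum uncertainty in time is:
Δt_min = ℏ/(2ΔE)
Δt_min = (1.055e-34 J·s) / (2 × 1.378e-17 J)
Δt_min = 3.826e-18 s = 3.826 as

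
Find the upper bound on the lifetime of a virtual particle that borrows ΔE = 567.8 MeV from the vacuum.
5.796 × 10^-25 s

Using the energy-time uncertainty principle:
ΔEΔt ≥ ℏ/2

For a virtual particle borrowing energy ΔE, the maximum lifetime is:
Δt_max = ℏ/(2ΔE)

Converting energy:
ΔE = 567.8 MeV = 9.097e-11 J

Δt_max = (1.055e-34 J·s) / (2 × 9.097e-11 J)
Δt_max = 5.796e-25 s = 5.796 × 10^-25 s

Virtual particles with higher borrowed energy exist for shorter times.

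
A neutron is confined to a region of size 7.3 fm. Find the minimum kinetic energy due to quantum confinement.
97.210 keV

Using the uncertainty principle:

1. Position uncertainty: Δx ≈ 7.300e-15 m
2. Minimum momentum uncertainty: Δp = ℏ/(2Δx) = 7.223e-21 kg·m/s
3. Minimum kinetic energy:
   KE = (Δp)²/(2m) = (7.223e-21)²/(2 × 1.675e-27 kg)
   KE = 1.557e-14 J = 97.210 keV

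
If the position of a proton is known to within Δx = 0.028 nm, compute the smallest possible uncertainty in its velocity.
1.126 km/s

Using the Heisenberg uncertainty principle and Δp = mΔv:
ΔxΔp ≥ ℏ/2
Δx(mΔv) ≥ ℏ/2

The minimum uncertainty in velocity is:
Δv_min = ℏ/(2mΔx)
Δv_min = (1.055e-34 J·s) / (2 × 1.673e-27 kg × 2.800e-11 m)
Δv_min = 1.126e+03 m/s = 1.126 km/s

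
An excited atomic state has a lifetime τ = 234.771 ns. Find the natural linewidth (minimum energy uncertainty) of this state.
1.402 neV

Using the energy-time uncertainty principle:
ΔEΔt ≥ ℏ/2

The lifetime τ represents the time uncertainty Δt.
The natural linewidth (minimum energy uncertainty) is:

ΔE = ℏ/(2τ)
ΔE = (1.055e-34 J·s) / (2 × 2.348e-07 s)
ΔE = 2.246e-28 J = 1.402 neV

This natural linewidth limits the precision of spectroscopic measurements.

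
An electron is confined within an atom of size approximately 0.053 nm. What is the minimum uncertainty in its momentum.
9.949 × 10^-25 kg·m/s

Using the Heisenberg uncertainty principle:
ΔxΔp ≥ ℏ/2

With Δx ≈ L = 5.300e-11 m (the confinement size):
Δp_min = ℏ/(2Δx)
Δp_min = (1.055e-34 J·s) / (2 × 5.300e-11 m)
Δp_min = 9.949e-25 kg·m/s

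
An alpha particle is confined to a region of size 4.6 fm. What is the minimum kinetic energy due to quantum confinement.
61.711 keV

Using the uncertainty principle:

1. Position uncertainty: Δx ≈ 4.600e-15 m
2. Minimum momentum uncertainty: Δp = ℏ/(2Δx) = 1.146e-20 kg·m/s
3. Minimum kinetic energy:
   KE = (Δp)²/(2m) = (1.146e-20)²/(2 × 6.645e-27 kg)
   KE = 9.887e-15 J = 61.711 keV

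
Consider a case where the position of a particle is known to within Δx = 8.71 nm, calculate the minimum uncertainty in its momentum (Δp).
6.054 × 10^-27 kg·m/s

Using the Heisenberg uncertainty principle:
ΔxΔp ≥ ℏ/2

The minimum uncertainty in momentum is:
Δp_min = ℏ/(2Δx)
Δp_min = (1.055e-34 J·s) / (2 × 8.710e-09 m)
Δp_min = 6.054e-27 kg·m/s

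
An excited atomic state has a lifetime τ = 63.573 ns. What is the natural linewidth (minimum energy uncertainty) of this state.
5.177 neV

Using the energy-time uncertainty principle:
ΔEΔt ≥ ℏ/2

The lifetime τ represents the time uncertainty Δt.
The natural linewidth (minimum energy uncertainty) is:

ΔE = ℏ/(2τ)
ΔE = (1.055e-34 J·s) / (2 × 6.357e-08 s)
ΔE = 8.294e-28 J = 5.177 neV

This natural linewidth limits the precision of spectroscopic measurements.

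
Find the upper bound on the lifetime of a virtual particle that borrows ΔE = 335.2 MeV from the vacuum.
9.818 × 10^-25 s

Using the energy-time uncertainty principle:
ΔEΔt ≥ ℏ/2

For a virtual particle borrowing energy ΔE, the maximum lifetime is:
Δt_max = ℏ/(2ΔE)

Converting energy:
ΔE = 335.2 MeV = 5.370e-11 J

Δt_max = (1.055e-34 J·s) / (2 × 5.370e-11 J)
Δt_max = 9.818e-25 s = 9.818 × 10^-25 s

Virtual particles with higher borrowed energy exist for shorter times.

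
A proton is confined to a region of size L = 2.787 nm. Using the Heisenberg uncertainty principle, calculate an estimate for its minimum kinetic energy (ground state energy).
667.852 neV

Using the uncertainty principle to estimate ground state energy:

1. The position uncertainty is approximately the confinement size:
   Δx ≈ L = 2.787e-09 m

2. From ΔxΔp ≥ ℏ/2, the minimum momentum uncertainty is:
   Δp ≈ ℏ/(2L) = 1.892e-26 kg·m/s

3. The kinetic energy is approximately:
   KE ≈ (Δp)²/(2m) = (1.892e-26)²/(2 × 1.673e-27 kg)
   KE ≈ 1.070e-25 J = 667.852 neV

This is an order-of-magnitude estimate of the ground state energy.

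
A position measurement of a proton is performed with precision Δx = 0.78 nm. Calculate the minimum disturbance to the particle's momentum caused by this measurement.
6.760 × 10^-26 kg·m/s

The uncertainty principle implies that measuring position disturbs momentum:
ΔxΔp ≥ ℏ/2

When we measure position with precision Δx, we necessarily introduce a momentum uncertainty:
Δp ≥ ℏ/(2Δx)
Δp_min = (1.055e-34 J·s) / (2 × 7.800e-10 m)
Δp_min = 6.760e-26 kg·m/s

The more precisely we measure position, the greater the momentum disturbance.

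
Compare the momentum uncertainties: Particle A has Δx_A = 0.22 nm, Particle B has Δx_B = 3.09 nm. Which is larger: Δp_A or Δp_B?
Particle A has the larger minimum momentum uncertainty, by a factor of 14.05.

For each particle, the minimum momentum uncertainty is Δp_min = ℏ/(2Δx):

Particle A: Δp_A = ℏ/(2×2.200e-10 m) = 2.397e-25 kg·m/s
Particle B: Δp_B = ℏ/(2×3.090e-09 m) = 1.706e-26 kg·m/s

Ratio: Δp_A/Δp_B = 14.05

Since Δp_min ∝ 1/Δx, the particle with smaller position uncertainty (A) has larger momentum uncertainty.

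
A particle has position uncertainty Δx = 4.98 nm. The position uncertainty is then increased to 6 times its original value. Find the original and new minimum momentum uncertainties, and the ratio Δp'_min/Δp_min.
Original Δp_min = 1.059 × 10^-26 kg·m/s; new Δp'_min = 1.765 × 10^-27 kg·m/s; ratio Δp'_min/Δp_min = 1/6.

From the uncertainty principle ΔxΔp ≥ ℏ/2, the minimum momentum uncertainty is Δp_min = ℏ/(2Δx).

Original (Δx = 4.98 nm = 4.980e-09 m):
Δp_min = (1.055e-34 J·s)/(2 × 4.980e-09 m) = 1.059e-26 kg·m/s

When Δx → 6Δx:
Δp'_min = ℏ/(2 × 6Δx) = (1/6) × ℏ/(2Δx) = (1/6) × Δp_min
Δp'_min = 1/6 × 1.059e-26 kg·m/s = 1.765e-27 kg·m/s

Since Δp_min ∝ 1/Δx, when Δx is increased to 6 times its original value, Δp_min decreases to 1/6 of its original value.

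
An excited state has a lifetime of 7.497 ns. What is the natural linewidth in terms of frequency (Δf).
10.615 MHz

Using the energy-time uncertainty principle and E = hf:
ΔEΔt ≥ ℏ/2
hΔf·Δt ≥ ℏ/2

The minimum frequency uncertainty is:
Δf = ℏ/(2hτ) = 1/(4πτ)
Δf = 1/(4π × 7.497e-09 s)
Δf = 1.061e+07 Hz = 10.615 MHz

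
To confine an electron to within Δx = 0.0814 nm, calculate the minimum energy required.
1.438 eV

Localizing a particle requires giving it sufficient momentum uncertainty:

1. From uncertainty principle: Δp ≥ ℏ/(2Δx)
   Δp_min = (1.055e-34 J·s) / (2 × 8.140e-11 m)
   Δp_min = 6.478e-25 kg·m/s

2. This momentum uncertainty corresponds to kinetic energy:
   KE ≈ (Δp)²/(2m) = (6.478e-25)²/(2 × 9.109e-31 kg)
   KE = 2.303e-19 J = 1.438 eV

Tighter localization requires more energy.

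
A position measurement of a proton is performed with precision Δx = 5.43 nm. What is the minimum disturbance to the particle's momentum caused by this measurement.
9.711 × 10^-27 kg·m/s

The uncertainty principle implies that measuring position disturbs momentum:
ΔxΔp ≥ ℏ/2

When we measure position with precision Δx, we necessarily introduce a momentum uncertainty:
Δp ≥ ℏ/(2Δx)
Δp_min = (1.055e-34 J·s) / (2 × 5.430e-09 m)
Δp_min = 9.711e-27 kg·m/s

The more precisely we measure position, the greater the momentum disturbance.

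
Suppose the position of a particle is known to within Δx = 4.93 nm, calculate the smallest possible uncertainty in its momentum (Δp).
1.070 × 10^-26 kg·m/s

Using the Heisenberg uncertainty principle:
ΔxΔp ≥ ℏ/2

The minimum uncertainty in momentum is:
Δp_min = ℏ/(2Δx)
Δp_min = (1.055e-34 J·s) / (2 × 4.930e-09 m)
Δp_min = 1.070e-26 kg·m/s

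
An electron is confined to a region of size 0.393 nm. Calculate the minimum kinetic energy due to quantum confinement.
61.671 meV

Using the uncertainty principle:

1. Position uncertainty: Δx ≈ 3.930e-10 m
2. Minimum momentum uncertainty: Δp = ℏ/(2Δx) = 1.342e-25 kg·m/s
3. Minimum kinetic energy:
   KE = (Δp)²/(2m) = (1.342e-25)²/(2 × 9.109e-31 kg)
   KE = 9.881e-21 J = 61.671 meV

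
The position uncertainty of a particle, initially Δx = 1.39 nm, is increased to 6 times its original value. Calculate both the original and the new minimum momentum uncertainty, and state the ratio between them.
Original Δp_min = 3.793 × 10^-26 kg·m/s; new Δp'_min = 6.322 × 10^-27 kg·m/s; ratio Δp'_min/Δp_min = 1/6.

From the uncertainty principle ΔxΔp ≥ ℏ/2, the minimum momentum uncertainty is Δp_min = ℏ/(2Δx).

Original (Δx = 1.39 nm = 1.390e-09 m):
Δp_min = (1.055e-34 J·s)/(2 × 1.390e-09 m) = 3.793e-26 kg·m/s

When Δx → 6Δx:
Δp'_min = ℏ/(2 × 6Δx) = (1/6) × ℏ/(2Δx) = (1/6) × Δp_min
Δp'_min = 1/6 × 3.793e-26 kg·m/s = 6.322e-27 kg·m/s

Since Δp_min ∝ 1/Δx, when Δx is increased to 6 times its original value, Δp_min decreases to 1/6 of its original value.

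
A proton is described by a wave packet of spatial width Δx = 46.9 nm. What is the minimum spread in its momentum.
1.124 × 10^-27 kg·m/s

For a wave packet, the spatial width Δx and momentum spread Δp are related by the uncertainty principle:
ΔxΔp ≥ ℏ/2

The minimum momentum spread is:
Δp_min = ℏ/(2Δx)
Δp_min = (1.055e-34 J·s) / (2 × 4.690e-08 m)
Δp_min = 1.124e-27 kg·m/s

A wave packet cannot have both a well-defined position and well-defined momentum.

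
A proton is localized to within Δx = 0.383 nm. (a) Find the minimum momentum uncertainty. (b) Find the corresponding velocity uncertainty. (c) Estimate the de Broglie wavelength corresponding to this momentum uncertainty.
(a) Δp_min = 1.377 × 10^-25 kg·m/s
(b) Δv_min = 82.309 m/s
(c) λ_dB = 4.813 nm

Step-by-step:

(a) From the uncertainty principle:
Δp_min = ℏ/(2Δx) = (1.055e-34 J·s)/(2 × 3.830e-10 m) = 1.377e-25 kg·m/s

(b) The velocity uncertainty:
Δv = Δp/m = (1.377e-25 kg·m/s)/(1.673e-27 kg) = 8.231e+01 m/s = 82.309 m/s

(c) The de Broglie wavelength for this momentum:
λ = h/p = (6.626e-34 J·s)/(1.377e-25 kg·m/s) = 4.813e-09 m = 4.813 nm

Note: The de Broglie wavelength is comparable to the localization size, as expected from wave-particle duality.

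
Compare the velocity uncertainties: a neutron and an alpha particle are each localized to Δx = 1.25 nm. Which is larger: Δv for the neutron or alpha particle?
The neutron has the larger minimum velocity uncertainty, by a ratio of 4.0.

For both particles, Δp_min = ℏ/(2Δx) = 4.218e-26 kg·m/s (same for both).

The velocity uncertainty is Δv = Δp/m:
- neutron: Δv = 4.218e-26 / 1.675e-27 = 2.518e+01 m/s = 25.185 m/s
- alpha particle: Δv = 4.218e-26 / 6.645e-27 = 6.348e+00 m/s = 6.348 m/s

Ratio: 2.518e+01 / 6.348e+00 = 4.0

The lighter particle has larger velocity uncertainty because Δv ∝ 1/m.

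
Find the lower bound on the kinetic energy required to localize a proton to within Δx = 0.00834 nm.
74.580 meV

Localizing a particle requires giving it sufficient momentum uncertainty:

1. From uncertainty principle: Δp ≥ ℏ/(2Δx)
   Δp_min = (1.055e-34 J·s) / (2 × 8.340e-12 m)
   Δp_min = 6.322e-24 kg·m/s

2. This momentum uncertainty corresponds to kinetic energy:
   KE ≈ (Δp)²/(2m) = (6.322e-24)²/(2 × 1.673e-27 kg)
   KE = 1.195e-20 J = 74.580 meV

Tighter localization requires more energy.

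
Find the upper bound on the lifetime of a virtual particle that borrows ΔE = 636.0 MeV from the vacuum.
5.175 × 10^-25 s

Using the energy-time uncertainty principle:
ΔEΔt ≥ ℏ/2

For a virtual particle borrowing energy ΔE, the maximum lifetime is:
Δt_max = ℏ/(2ΔE)

Converting energy:
ΔE = 636.0 MeV = 1.019e-10 J

Δt_max = (1.055e-34 J·s) / (2 × 1.019e-10 J)
Δt_max = 5.175e-25 s = 5.175 × 10^-25 s

Virtual particles with higher borrowed energy exist for shorter times.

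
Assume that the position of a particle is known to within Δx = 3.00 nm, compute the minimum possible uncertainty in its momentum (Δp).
1.758 × 10^-26 kg·m/s

Using the Heisenberg uncertainty principle:
ΔxΔp ≥ ℏ/2

The minimum uncertainty in momentum is:
Δp_min = ℏ/(2Δx)
Δp_min = (1.055e-34 J·s) / (2 × 3.000e-09 m)
Δp_min = 1.758e-26 kg·m/s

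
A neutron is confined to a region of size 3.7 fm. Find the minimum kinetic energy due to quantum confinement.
378.401 keV

Using the uncertainty principle:

1. Position uncertainty: Δx ≈ 3.700e-15 m
2. Minimum momentum uncertainty: Δp = ℏ/(2Δx) = 1.425e-20 kg·m/s
3. Minimum kinetic energy:
   KE = (Δp)²/(2m) = (1.425e-20)²/(2 × 1.675e-27 kg)
   KE = 6.063e-14 J = 378.401 keV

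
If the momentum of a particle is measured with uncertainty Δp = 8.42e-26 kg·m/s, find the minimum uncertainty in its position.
626.230 pm

Using the Heisenberg uncertainty principle:
ΔxΔp ≥ ℏ/2

The minimum uncertainty in position is:
Δx_min = ℏ/(2Δp)
Δx_min = (1.055e-34 J·s) / (2 × 8.420e-26 kg·m/s)
Δx_min = 6.262e-10 m = 626.230 pm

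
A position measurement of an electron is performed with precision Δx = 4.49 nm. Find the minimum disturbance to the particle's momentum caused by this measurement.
1.174 × 10^-26 kg·m/s

The uncertainty principle implies that measuring position disturbs momentum:
ΔxΔp ≥ ℏ/2

When we measure position with precision Δx, we necessarily introduce a momentum uncertainty:
Δp ≥ ℏ/(2Δx)
Δp_min = (1.055e-34 J·s) / (2 × 4.490e-09 m)
Δp_min = 1.174e-26 kg·m/s

The more precisely we measure position, the greater the momentum disturbance.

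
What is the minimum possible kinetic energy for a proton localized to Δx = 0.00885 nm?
66.232 meV

Localizing a particle requires giving it sufficient momentum uncertainty:

1. From uncertainty principle: Δp ≥ ℏ/(2Δx)
   Δp_min = (1.055e-34 J·s) / (2 × 8.850e-12 m)
   Δp_min = 5.958e-24 kg·m/s

2. This momentum uncertainty corresponds to kinetic energy:
   KE ≈ (Δp)²/(2m) = (5.958e-24)²/(2 × 1.673e-27 kg)
   KE = 1.061e-20 J = 66.232 meV

Tighter localization requires more energy.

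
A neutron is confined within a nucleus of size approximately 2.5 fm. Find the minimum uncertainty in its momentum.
2.109 × 10^-20 kg·m/s

Using the Heisenberg uncertainty principle:
ΔxΔp ≥ ℏ/2

With Δx ≈ L = 2.500e-15 m (the confinement size):
Δp_min = ℏ/(2Δx)
Δp_min = (1.055e-34 J·s) / (2 × 2.500e-15 m)
Δp_min = 2.109e-20 kg·m/s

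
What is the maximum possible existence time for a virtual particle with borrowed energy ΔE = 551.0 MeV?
5.973 × 10^-25 s

Using the energy-time uncertainty principle:
ΔEΔt ≥ ℏ/2

For a virtual particle borrowing energy ΔE, the maximum lifetime is:
Δt_max = ℏ/(2ΔE)

Converting energy:
ΔE = 551.0 MeV = 8.828e-11 J

Δt_max = (1.055e-34 J·s) / (2 × 8.828e-11 J)
Δt_max = 5.973e-25 s = 5.973 × 10^-25 s

Virtual particles with higher borrowed energy exist for shorter times.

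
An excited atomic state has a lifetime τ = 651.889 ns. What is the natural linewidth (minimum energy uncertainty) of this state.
504.850 peV

Using the energy-time uncertainty principle:
ΔEΔt ≥ ℏ/2

The lifetime τ represents the time uncertainty Δt.
The natural linewidth (minimum energy uncertainty) is:

ΔE = ℏ/(2τ)
ΔE = (1.055e-34 J·s) / (2 × 6.519e-07 s)
ΔE = 8.089e-29 J = 504.850 peV

This natural linewidth limits the precision of spectroscopic measurements.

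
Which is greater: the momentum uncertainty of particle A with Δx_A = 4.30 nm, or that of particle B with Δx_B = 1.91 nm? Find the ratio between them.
Particle B has the larger minimum momentum uncertainty, by a factor of 2.25.

For each particle, the minimum momentum uncertainty is Δp_min = ℏ/(2Δx):

Particle A: Δp_A = ℏ/(2×4.300e-09 m) = 1.226e-26 kg·m/s
Particle B: Δp_B = ℏ/(2×1.910e-09 m) = 2.761e-26 kg·m/s

Ratio: Δp_B/Δp_A = 2.25

Since Δp_min ∝ 1/Δx, the particle with smaller position uncertainty (B) has larger momentum uncertainty.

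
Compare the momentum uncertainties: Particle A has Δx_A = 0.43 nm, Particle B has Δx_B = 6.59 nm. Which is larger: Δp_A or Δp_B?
Particle A has the larger minimum momentum uncertainty, by a factor of 15.33.

For each particle, the minimum momentum uncertainty is Δp_min = ℏ/(2Δx):

Particle A: Δp_A = ℏ/(2×4.300e-10 m) = 1.226e-25 kg·m/s
Particle B: Δp_B = ℏ/(2×6.590e-09 m) = 8.001e-27 kg·m/s

Ratio: Δp_A/Δp_B = 15.33

Since Δp_min ∝ 1/Δx, the particle with smaller position uncertainty (A) has larger momentum uncertainty.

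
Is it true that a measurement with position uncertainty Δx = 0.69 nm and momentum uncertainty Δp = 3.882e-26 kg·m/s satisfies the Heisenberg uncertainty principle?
No, it violates the uncertainty principle (impossible measurement).

Calculate the product ΔxΔp:
ΔxΔp = (6.900e-10 m) × (3.882e-26 kg·m/s)
ΔxΔp = 2.679e-35 J·s

Compare to the minimum allowed value ℏ/2:
ℏ/2 = 5.273e-35 J·s

Since ΔxΔp = 2.679e-35 J·s < 5.273e-35 J·s = ℏ/2,
the measurement violates the uncertainty principle.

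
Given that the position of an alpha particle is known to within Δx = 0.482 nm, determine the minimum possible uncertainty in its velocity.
16.464 m/s

Using the Heisenberg uncertainty principle and Δp = mΔv:
ΔxΔp ≥ ℏ/2
Δx(mΔv) ≥ ℏ/2

The minimum uncertainty in velocity is:
Δv_min = ℏ/(2mΔx)
Δv_min = (1.055e-34 J·s) / (2 × 6.645e-27 kg × 4.820e-10 m)
Δv_min = 1.646e+01 m/s = 16.464 m/s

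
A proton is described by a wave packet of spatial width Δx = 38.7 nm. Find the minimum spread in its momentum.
1.362 × 10^-27 kg·m/s

For a wave packet, the spatial width Δx and momentum spread Δp are related by the uncertainty principle:
ΔxΔp ≥ ℏ/2

The minimum momentum spread is:
Δp_min = ℏ/(2Δx)
Δp_min = (1.055e-34 J·s) / (2 × 3.870e-08 m)
Δp_min = 1.362e-27 kg·m/s

A wave packet cannot have both a well-defined position and well-defined momentum.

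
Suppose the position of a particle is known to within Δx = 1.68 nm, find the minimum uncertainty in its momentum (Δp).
3.139 × 10^-26 kg·m/s

Using the Heisenberg uncertainty principle:
ΔxΔp ≥ ℏ/2

The minimum uncertainty in momentum is:
Δp_min = ℏ/(2Δx)
Δp_min = (1.055e-34 J·s) / (2 × 1.680e-09 m)
Δp_min = 3.139e-26 kg·m/s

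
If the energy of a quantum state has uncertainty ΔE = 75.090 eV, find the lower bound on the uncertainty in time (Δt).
4.383 as

Using the energy-time uncertainty principle:
ΔEΔt ≥ ℏ/2

The minimum uncertainty in time is:
Δt_min = ℏ/(2ΔE)
Δt_min = (1.055e-34 J·s) / (2 × 1.203e-17 J)
Δt_min = 4.383e-18 s = 4.383 as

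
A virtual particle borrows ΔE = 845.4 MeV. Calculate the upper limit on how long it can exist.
3.893 × 10^-25 s

Using the energy-time uncertainty principle:
ΔEΔt ≥ ℏ/2

For a virtual particle borrowing energy ΔE, the maximum lifetime is:
Δt_max = ℏ/(2ΔE)

Converting energy:
ΔE = 845.4 MeV = 1.354e-10 J

Δt_max = (1.055e-34 J·s) / (2 × 1.354e-10 J)
Δt_max = 3.893e-25 s = 3.893 × 10^-25 s

Virtual particles with higher borrowed energy exist for shorter times.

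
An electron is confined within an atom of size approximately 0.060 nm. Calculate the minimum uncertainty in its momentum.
8.788 × 10^-25 kg·m/s

Using the Heisenberg uncertainty principle:
ΔxΔp ≥ ℏ/2

With Δx ≈ L = 6.000e-11 m (the confinement size):
Δp_min = ℏ/(2Δx)
Δp_min = (1.055e-34 J·s) / (2 × 6.000e-11 m)
Δp_min = 8.788e-25 kg·m/s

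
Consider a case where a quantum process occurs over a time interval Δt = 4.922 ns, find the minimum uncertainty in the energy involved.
66.864 neV

Using the energy-time uncertainty principle:
ΔEΔt ≥ ℏ/2

The minimum uncertainty in energy is:
ΔE_min = ℏ/(2Δt)
ΔE_min = (1.055e-34 J·s) / (2 × 4.922e-09 s)
ΔE_min = 1.071e-26 J = 66.864 neV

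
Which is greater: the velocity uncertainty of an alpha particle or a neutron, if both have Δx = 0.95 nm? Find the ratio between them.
The neutron has the larger minimum velocity uncertainty, by a ratio of 4.0.

For both particles, Δp_min = ℏ/(2Δx) = 5.550e-26 kg·m/s (same for both).

The velocity uncertainty is Δv = Δp/m:
- alpha particle: Δv = 5.550e-26 / 6.645e-27 = 8.353e+00 m/s = 8.353 m/s
- neutron: Δv = 5.550e-26 / 1.675e-27 = 3.314e+01 m/s = 33.138 m/s

Ratio: 3.314e+01 / 8.353e+00 = 4.0

The lighter particle has larger velocity uncertainty because Δv ∝ 1/m.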